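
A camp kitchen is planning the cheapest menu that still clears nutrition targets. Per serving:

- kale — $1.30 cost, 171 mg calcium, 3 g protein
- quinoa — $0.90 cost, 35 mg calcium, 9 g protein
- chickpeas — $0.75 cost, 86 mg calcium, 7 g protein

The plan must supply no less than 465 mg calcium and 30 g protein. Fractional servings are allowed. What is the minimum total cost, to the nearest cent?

$3.92

Compare the cost at each extreme point of the feasible region.
kale only: max(465/171, 30/3) = 10 servings → $13.00.
quinoa only: max(465/35, 30/9) = 13.29 servings → $11.96.
chickpeas only: max(465/86, 30/7) = 5.407 servings → $4.06.
kale + quinoa with both tight: 2.186 servings and 2.605 servings → $5.19.
kale + chickpeas with both tight: 0.7188 servings and 3.978 servings → $3.92.
quinoa + chickpeas with both targets exact would need a negative amount; discard.
Cheapest feasible corner: $3.92.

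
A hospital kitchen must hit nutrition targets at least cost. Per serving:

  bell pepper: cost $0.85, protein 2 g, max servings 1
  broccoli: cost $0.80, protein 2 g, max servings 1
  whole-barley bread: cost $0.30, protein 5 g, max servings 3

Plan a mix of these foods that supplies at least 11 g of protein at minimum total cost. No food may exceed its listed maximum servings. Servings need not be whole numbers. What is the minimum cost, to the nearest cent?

$0.66

Cost per g of protein: whole-barley bread $0.0600, broccoli $0.4000, bell pepper $0.4250.
Take 2.2 servings of whole-barley bread: +11.0 g protein for $0.66 (total $0.66, still need 0.0 g).
Filling from the cheapest source first is optimal under one linear minimum: $0.66.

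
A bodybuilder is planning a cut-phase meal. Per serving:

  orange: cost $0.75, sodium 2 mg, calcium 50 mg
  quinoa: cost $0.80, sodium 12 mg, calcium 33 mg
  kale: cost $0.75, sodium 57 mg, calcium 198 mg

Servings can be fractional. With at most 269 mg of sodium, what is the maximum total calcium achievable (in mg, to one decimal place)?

6725.0 mg

Calcium per mg sodium: orange 25, kale 3.474, quinoa 2.75.
With no serving limits, spend the whole sodium allowance on orange: 269 mg / 2 mg × 50 mg = 6725.0 mg.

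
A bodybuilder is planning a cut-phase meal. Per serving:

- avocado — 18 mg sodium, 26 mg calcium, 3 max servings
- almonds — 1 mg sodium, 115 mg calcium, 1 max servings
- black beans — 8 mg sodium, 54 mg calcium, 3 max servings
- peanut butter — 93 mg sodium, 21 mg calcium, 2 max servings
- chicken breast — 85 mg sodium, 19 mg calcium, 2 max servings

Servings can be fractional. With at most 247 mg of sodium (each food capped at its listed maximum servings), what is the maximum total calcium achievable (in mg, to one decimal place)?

392.9 mg

Calcium per mg sodium: almonds 115, black beans 6.75, avocado 1.444, peanut butter 0.2258, chicken breast 0.2235.
Take 1 serving of almonds: uses 1 mg sodium, +115.0 mg calcium (running total 115.0 mg).
Take 3 servings of black beans: uses 24 mg sodium, +162.0 mg calcium (running total 277.0 mg).
Take 3 servings of avocado: uses 54 mg sodium, +78.0 mg calcium (running total 355.0 mg).
Take 1.806 servings of peanut butter: uses 168 mg sodium, +37.9 mg calcium (running total 392.9 mg).
Greedy by best ratio exhausts the sodium allowance optimally: 392.9 mg.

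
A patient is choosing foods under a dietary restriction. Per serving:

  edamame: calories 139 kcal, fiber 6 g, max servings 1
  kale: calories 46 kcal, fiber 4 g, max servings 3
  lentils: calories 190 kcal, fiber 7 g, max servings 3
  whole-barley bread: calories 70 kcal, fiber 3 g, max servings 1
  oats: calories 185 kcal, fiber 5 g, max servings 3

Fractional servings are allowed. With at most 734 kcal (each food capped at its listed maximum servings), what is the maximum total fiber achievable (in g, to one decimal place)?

35.3 g

Fiber per kcal: kale 0.08696, edamame 0.04317, whole-barley bread 0.04286, lentils 0.03684, oats 0.02703.
Take 3 servings of kale: uses 138 kcal, +12.0 g fiber (running total 12.0 g).
Take 1 serving of edamame: uses 139 kcal, +6.0 g fiber (running total 18.0 g).
Take 1 serving of whole-barley bread: uses 70 kcal, +3.0 g fiber (running total 21.0 g).
Take 2.037 servings of lentils: uses 387 kcal, +14.3 g fiber (running total 35.3 g).
Filling greedily by fiber-per-kcal is optimal for one linear limit, giving 35.3 g.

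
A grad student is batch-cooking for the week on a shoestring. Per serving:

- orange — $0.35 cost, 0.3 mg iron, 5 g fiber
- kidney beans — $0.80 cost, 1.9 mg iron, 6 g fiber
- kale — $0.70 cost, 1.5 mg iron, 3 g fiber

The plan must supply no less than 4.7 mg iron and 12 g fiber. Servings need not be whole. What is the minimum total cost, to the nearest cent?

With two linear requirements the optimum uses one or two foods; enumerate the corners.
orange only: max(4.7/0.3, 12/5) = 15.67 servings → $5.48.
kidney beans only: max(4.7/1.9, 12/6) = 2.474 servings → $1.98.
kale only: max(4.7/1.5, 12/3) = 4 servings → $2.80.
orange + kidney beans: the both-tight solution has a negative serving — not a feasible corner.
orange + kale with both tight: 0.5909 servings and 3.015 servings → $2.32.
kidney beans + kale with both tight: 1.182 servings and 1.636 servings → $2.09.
The minimum over all feasible corners is $1.98.

$1.98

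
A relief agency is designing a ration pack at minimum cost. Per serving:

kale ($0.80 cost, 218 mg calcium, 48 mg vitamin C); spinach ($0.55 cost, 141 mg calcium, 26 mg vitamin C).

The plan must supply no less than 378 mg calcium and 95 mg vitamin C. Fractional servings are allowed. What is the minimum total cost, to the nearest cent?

$1.58

Check every corner: each single food scaled to meet both minima, and each pair solved so both constraints bind.
kale only: max(378/218, 95/48) = 1.979 servings → $1.58.
spinach only: max(378/141, 95/26) = 3.654 servings → $2.01.
kale + spinach with both targets exact would need a negative amount; discard.
Cheapest feasible corner: $1.58.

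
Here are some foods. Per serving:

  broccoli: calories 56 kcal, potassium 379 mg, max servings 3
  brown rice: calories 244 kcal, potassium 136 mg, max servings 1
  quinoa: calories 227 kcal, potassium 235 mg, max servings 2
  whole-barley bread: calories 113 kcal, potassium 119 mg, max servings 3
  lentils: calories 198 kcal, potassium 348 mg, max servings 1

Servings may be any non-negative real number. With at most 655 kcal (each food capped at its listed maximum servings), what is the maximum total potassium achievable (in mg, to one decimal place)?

Potassium per kcal: broccoli 6.768, lentils 1.758, whole-barley bread 1.053, quinoa 1.035, brown rice 0.5574.
Take 3 servings of broccoli: uses 168 kcal, +1137.0 mg potassium (running total 1137.0 mg).
Take 1 serving of lentils: uses 198 kcal, +348.0 mg potassium (running total 1485.0 mg).
Take 2.558 servings of whole-barley bread: uses 289 kcal, +304.3 mg potassium (running total 1789.3 mg).
Filling greedily by potassium-per-kcal is optimal for one linear limit, giving 1789.3 mg.

1789.3 mg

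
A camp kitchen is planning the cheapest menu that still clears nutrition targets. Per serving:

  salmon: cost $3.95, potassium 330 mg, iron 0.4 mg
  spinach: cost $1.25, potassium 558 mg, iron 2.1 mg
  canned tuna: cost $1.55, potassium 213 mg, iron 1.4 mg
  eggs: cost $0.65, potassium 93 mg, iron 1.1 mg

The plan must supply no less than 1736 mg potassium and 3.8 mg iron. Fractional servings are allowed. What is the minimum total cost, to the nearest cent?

$3.89

Compare the cost at each extreme point of the feasible region.
salmon only: max(1736/330, 3.8/0.4) = 9.5 servings → $37.52.
spinach only: max(1736/558, 3.8/2.1) = 3.111 servings → $3.89.
canned tuna only: max(1736/213, 3.8/1.4) = 8.15 servings → $12.63.
eggs only: max(1736/93, 3.8/1.1) = 18.67 servings → $12.13.
salmon + spinach with both tight: 3.246 servings and 1.191 servings → $14.31.
salmon + canned tuna with both tight: 4.302 servings and 1.485 servings → $19.29.
salmon + eggs with both tight: 4.777 servings and 1.718 servings → $19.98.
spinach + canned tuna with both targets exact would need a negative amount; discard.
spinach + eggs with both targets exact would need a negative amount; discard.
canned tuna + eggs: intersection lies outside the first quadrant.
The minimum over all feasible corners is $3.89.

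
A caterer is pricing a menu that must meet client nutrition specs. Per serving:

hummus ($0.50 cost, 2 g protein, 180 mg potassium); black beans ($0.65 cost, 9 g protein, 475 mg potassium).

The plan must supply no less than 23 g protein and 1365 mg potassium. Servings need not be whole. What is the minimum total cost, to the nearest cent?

With two linear requirements the optimum uses one or two foods; enumerate the corners.
hummus only: max(23/2, 1365/180) = 11.5 servings → $5.75.
black beans only: max(23/9, 1365/475) = 2.874 servings → $1.87.
hummus + black beans with both tight: 2.03 servings and 2.104 servings → $2.38.
The minimum over all feasible corners is $1.87.

$1.87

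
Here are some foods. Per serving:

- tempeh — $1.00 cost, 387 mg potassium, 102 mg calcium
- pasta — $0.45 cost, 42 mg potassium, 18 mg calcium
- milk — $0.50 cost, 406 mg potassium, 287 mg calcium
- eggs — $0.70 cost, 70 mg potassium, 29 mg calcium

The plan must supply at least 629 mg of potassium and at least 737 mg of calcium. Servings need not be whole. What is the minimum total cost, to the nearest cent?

Check every corner: each single food scaled to meet both minima, and each pair solved so both constraints bind.
tempeh only: max(629/387, 737/102) = 7.225 servings → $7.23.
pasta only: max(629/42, 737/18) = 40.94 servings → $18.43.
milk only: max(629/406, 737/287) = 2.568 servings → $1.28.
eggs only: max(629/70, 737/29) = 25.41 servings → $17.79.
tempeh + pasta: the both-tight solution has a negative serving — not a feasible corner.
tempeh + milk with both targets exact would need a negative amount; discard.
tempeh + eggs: the both-tight solution has a negative serving — not a feasible corner.
pasta + milk: intersection lies outside the first quadrant.
pasta + eggs: intersection lies outside the first quadrant.
milk + eggs: intersection lies outside the first quadrant.
The minimum over all feasible corners is $1.28.

$1.28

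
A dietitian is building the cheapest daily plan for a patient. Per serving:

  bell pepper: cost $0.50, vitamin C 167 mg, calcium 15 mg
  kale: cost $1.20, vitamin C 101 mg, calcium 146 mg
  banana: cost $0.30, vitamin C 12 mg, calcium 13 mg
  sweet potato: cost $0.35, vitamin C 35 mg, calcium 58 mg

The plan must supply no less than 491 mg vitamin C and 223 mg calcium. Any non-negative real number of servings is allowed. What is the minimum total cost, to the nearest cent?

$2.27

At the optimum either one food covers both requirements or two foods hit both targets exactly; no other combination can be cheaper.
bell pepper only: max(491/167, 223/15) = 14.87 servings → $7.43.
kale only: max(491/101, 223/146) = 4.861 servings → $5.83.
banana only: max(491/12, 223/13) = 40.92 servings → $12.28.
sweet potato only: max(491/35, 223/58) = 14.03 servings → $4.91.
bell pepper + kale with both tight: 2.15 servings and 1.307 servings → $2.64.
bell pepper + banana with both tight: 1.862 servings and 15.01 servings → $5.43.
bell pepper + sweet potato with both tight: 2.257 servings and 3.261 servings → $2.27.
kale + banana: the both-tight solution has a negative serving — not a feasible corner.
kale + sweet potato: the both-tight solution has a negative serving — not a feasible corner.
banana + sweet potato with both targets exact would need a negative amount; discard.
Cheapest feasible corner: $2.27.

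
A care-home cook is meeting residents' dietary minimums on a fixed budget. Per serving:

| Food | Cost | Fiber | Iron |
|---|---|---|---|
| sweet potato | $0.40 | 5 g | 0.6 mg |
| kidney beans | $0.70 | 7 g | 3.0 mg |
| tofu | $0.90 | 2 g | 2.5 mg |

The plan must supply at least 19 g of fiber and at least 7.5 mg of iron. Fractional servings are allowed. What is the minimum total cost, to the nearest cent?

Minimising a linear cost over {fiber ≥ 19, iron ≥ 7.5, servings ≥ 0} — the optimum is at a vertex, using one or two foods.
sweet potato only: max(19/5, 7.5/0.6) = 12.5 servings → $5.00.
kidney beans only: max(19/7, 7.5/3.0) = 2.714 servings → $1.90.
tofu only: max(19/2, 7.5/2.5) = 9.5 servings → $8.55.
sweet potato + kidney beans with both tight: 0.4167 servings and 2.417 servings → $1.86.
sweet potato + tofu with both tight: 2.876 servings and 2.31 servings → $3.23.
kidney beans + tofu: intersection lies outside the first quadrant.
The minimum over all feasible corners is $1.86.

$1.86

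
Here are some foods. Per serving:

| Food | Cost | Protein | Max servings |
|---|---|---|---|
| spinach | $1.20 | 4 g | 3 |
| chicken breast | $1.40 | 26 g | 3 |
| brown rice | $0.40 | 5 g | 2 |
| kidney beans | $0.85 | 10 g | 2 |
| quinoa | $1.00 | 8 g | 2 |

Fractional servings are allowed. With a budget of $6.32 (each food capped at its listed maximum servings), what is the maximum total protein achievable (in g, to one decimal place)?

Protein per dollar: chicken breast 18.57, brown rice 12.5, kidney beans 11.76, quinoa 8, spinach 3.333.
Take 3 servings of chicken breast: spends $4.20, +78.0 g protein (running total 78.0 g).
Take 2 servings of brown rice: spends $0.80, +10.0 g protein (running total 88.0 g).
Take 1.553 servings of kidney beans: spends $1.32, +15.5 g protein (running total 103.5 g).
Filling greedily by protein-per-dollar is optimal for one linear limit, giving 103.5 g.

103.5 g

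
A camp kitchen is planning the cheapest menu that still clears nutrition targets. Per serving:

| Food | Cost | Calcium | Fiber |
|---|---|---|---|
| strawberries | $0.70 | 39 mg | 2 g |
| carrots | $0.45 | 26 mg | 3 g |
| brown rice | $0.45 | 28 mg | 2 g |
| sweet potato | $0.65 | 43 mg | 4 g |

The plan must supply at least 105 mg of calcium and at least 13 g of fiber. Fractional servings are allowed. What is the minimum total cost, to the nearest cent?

Check every corner: each single food scaled to meet both minima, and each pair solved so both constraints bind.
strawberries only: max(105/39, 13/2) = 6.5 servings → $4.55.
carrots only: max(105/26, 13/3) = 4.333 servings → $1.95.
brown rice only: max(105/28, 13/2) = 6.5 servings → $2.92.
sweet potato only: max(105/43, 13/4) = 3.25 servings → $2.11.
strawberries + carrots: intersection lies outside the first quadrant.
strawberries + brown rice: intersection lies outside the first quadrant.
strawberries + sweet potato with both targets exact would need a negative amount; discard.
carrots + brown rice: intersection lies outside the first quadrant.
carrots + sweet potato: intersection lies outside the first quadrant.
brown rice + sweet potato: intersection lies outside the first quadrant.
The minimum over all feasible corners is $1.95.

$1.95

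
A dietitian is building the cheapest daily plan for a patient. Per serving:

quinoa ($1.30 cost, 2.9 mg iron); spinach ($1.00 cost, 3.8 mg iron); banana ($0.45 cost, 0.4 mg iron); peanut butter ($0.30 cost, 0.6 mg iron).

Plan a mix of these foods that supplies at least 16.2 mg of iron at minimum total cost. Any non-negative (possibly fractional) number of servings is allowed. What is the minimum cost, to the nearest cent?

$4.26

Cost per mg of iron: spinach $0.2632, quinoa $0.4483, peanut butter $0.5000, banana $1.1250.
With no serving limits, use only spinach: 16.2 mg / 3.8 mg = 4.263 servings × $1.00 = $4.26.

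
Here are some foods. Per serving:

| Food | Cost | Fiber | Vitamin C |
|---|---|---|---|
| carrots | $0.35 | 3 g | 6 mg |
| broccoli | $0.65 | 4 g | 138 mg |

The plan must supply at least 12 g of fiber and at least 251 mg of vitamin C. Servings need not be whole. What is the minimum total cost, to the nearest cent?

Two binding constraints pin down two serving amounts, so the optimal mix uses at most two foods. The candidates are each food alone (scaled to the tighter of fiber/vitamin C) and each pair with both constraints tight.
carrots only: max(12/3, 251/6) = 41.83 servings → $14.64.
broccoli only: max(12/4, 251/138) = 3 servings → $1.95.
carrots + broccoli with both tight: 1.672 servings and 1.746 servings → $1.72.
So the least-cost plan costs $1.72.

$1.72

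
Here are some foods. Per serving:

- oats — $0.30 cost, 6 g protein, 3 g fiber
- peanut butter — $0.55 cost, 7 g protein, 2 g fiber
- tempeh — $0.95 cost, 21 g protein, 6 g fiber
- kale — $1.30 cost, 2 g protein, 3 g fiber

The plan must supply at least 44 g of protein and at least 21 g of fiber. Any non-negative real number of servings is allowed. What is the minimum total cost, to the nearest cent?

The cheapest plan sits at a corner of the feasible region — with two constraints it uses at most two foods.
oats only: max(44/6, 21/3) = 7.333 servings → $2.20.
peanut butter only: max(44/7, 21/2) = 10.5 servings → $5.78.
tempeh only: max(44/21, 21/6) = 3.5 servings → $3.33.
kale only: max(44/2, 21/3) = 22 servings → $28.60.
oats + peanut butter with both tight: 6.556 servings and 0.6667 servings → $2.33.
oats + tempeh with both tight: 6.556 servings and 0.2222 servings → $2.18.
oats + kale: intersection lies outside the first quadrant.
peanut butter + tempeh (both tight): parallel constraints — no distinct corner.
peanut butter + kale with both tight: 5.294 servings and 3.471 servings → $7.42.
tempeh + kale with both tight: 1.765 servings and 3.471 servings → $6.19.
So the least-cost plan costs $2.18.

$2.18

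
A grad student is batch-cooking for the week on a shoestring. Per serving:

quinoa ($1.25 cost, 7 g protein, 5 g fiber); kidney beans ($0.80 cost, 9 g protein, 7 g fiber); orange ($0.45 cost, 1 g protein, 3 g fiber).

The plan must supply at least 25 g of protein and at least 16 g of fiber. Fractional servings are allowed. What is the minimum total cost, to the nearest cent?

Two binding constraints pin down two serving amounts, so the optimal mix uses at most two foods. The candidates are each food alone (scaled to the tighter of protein/fiber) and each pair with both constraints tight.
quinoa only: max(25/7, 16/5) = 3.571 servings → $4.46.
kidney beans only: max(25/9, 16/7) = 2.778 servings → $2.22.
orange only: max(25/1, 16/3) = 25 servings → $11.25.
quinoa + kidney beans: the both-tight solution has a negative serving — not a feasible corner.
quinoa + orange: intersection lies outside the first quadrant.
kidney beans + orange with both targets exact would need a negative amount; discard.
So the least-cost plan costs $2.22.

$2.22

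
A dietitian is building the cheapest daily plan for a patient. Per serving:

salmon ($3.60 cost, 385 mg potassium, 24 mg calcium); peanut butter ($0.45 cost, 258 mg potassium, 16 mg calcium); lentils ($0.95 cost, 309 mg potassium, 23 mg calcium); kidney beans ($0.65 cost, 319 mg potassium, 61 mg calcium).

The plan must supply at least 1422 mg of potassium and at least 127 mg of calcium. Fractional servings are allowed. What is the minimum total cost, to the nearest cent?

At the optimum either one food covers both requirements or two foods hit both targets exactly; no other combination can be cheaper.
salmon only: max(1422/385, 127/24) = 5.292 servings → $19.05.
peanut butter only: max(1422/258, 127/16) = 7.938 servings → $3.57.
lentils only: max(1422/309, 127/23) = 5.522 servings → $5.25.
kidney beans only: max(1422/319, 127/61) = 4.458 servings → $2.90.
salmon + peanut butter with both targets exact would need a negative amount; discard.
salmon + lentils: the both-tight solution has a negative serving — not a feasible corner.
salmon + kidney beans with both tight: 2.921 servings and 0.9329 servings → $11.12.
peanut butter + lentils: the both-tight solution has a negative serving — not a feasible corner.
peanut butter + kidney beans with both tight: 4.347 servings and 0.9417 servings → $2.57.
lentils + kidney beans with both tight: 4.016 servings and 0.5678 servings → $4.18.
So the least-cost plan costs $2.57.

$2.57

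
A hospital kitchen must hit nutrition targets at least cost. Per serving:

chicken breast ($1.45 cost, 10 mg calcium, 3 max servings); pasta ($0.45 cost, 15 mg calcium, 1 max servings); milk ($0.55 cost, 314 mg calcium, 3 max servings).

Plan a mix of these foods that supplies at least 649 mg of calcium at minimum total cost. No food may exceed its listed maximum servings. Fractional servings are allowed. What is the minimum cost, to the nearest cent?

$1.14

Cost per mg of calcium: milk $0.0018, pasta $0.0300, chicken breast $0.1450.
Take 2.067 servings of milk: +649.0 mg calcium for $1.14 (total $1.14, still need 0.0 mg).
Greedy by cheapest-per-mg is optimal for a single linear constraint, so the minimum cost is $1.14.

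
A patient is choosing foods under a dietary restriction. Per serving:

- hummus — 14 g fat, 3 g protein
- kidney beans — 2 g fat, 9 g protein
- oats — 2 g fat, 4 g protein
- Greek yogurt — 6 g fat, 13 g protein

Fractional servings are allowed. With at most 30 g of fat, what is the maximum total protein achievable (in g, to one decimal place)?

135.0 g

Protein per g fat: kidney beans 4.5, Greek yogurt 2.167, oats 2, hummus 0.2143.
With no serving limits, spend the whole fat allowance on kidney beans: 30 g / 2 g × 9 g = 135.0 g.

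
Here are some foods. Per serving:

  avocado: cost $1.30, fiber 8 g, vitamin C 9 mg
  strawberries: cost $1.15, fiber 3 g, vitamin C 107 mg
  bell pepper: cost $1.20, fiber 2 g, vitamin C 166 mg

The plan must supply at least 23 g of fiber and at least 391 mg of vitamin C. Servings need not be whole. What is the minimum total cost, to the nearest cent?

$5.69

Compare the cost at each extreme point of the feasible region.
avocado only: max(23/8, 391/9) = 43.44 servings → $56.48.
strawberries only: max(23/3, 391/107) = 7.667 servings → $8.82.
bell pepper only: max(23/2, 391/166) = 11.5 servings → $13.80.
avocado + strawberries with both tight: 1.554 servings and 3.524 servings → $6.07.
avocado + bell pepper with both tight: 2.318 servings and 2.23 servings → $5.69.
strawberries + bell pepper: intersection lies outside the first quadrant.
So the least-cost plan costs $5.69.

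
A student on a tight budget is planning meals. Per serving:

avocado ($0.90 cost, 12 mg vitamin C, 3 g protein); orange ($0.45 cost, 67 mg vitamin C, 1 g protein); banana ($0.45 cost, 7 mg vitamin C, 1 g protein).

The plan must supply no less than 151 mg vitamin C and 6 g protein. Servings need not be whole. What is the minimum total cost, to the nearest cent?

$2.10

For a min-cost LP with two ≥-constraints, a basic feasible solution has at most two positive variables.
avocado only: max(151/12, 6/3) = 12.58 servings → $11.32.
orange only: max(151/67, 6/1) = 6 servings → $2.70.
banana only: max(151/7, 6/1) = 21.57 servings → $9.71.
avocado + orange with both tight: 1.328 servings and 2.016 servings → $2.10.
avocado + banana: the both-tight solution has a negative serving — not a feasible corner.
orange + banana with both tight: 1.817 servings and 4.183 servings → $2.70.
So the least-cost plan costs $2.10.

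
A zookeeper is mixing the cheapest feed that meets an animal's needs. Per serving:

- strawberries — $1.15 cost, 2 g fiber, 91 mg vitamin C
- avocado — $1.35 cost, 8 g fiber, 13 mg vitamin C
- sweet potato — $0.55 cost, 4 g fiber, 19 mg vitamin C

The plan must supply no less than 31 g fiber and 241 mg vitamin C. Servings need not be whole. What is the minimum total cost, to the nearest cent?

$5.27

The cheapest plan sits at a corner of the feasible region — with two constraints it uses at most two foods.
strawberries only: max(31/2, 241/91) = 15.5 servings → $17.82.
avocado only: max(31/8, 241/13) = 18.54 servings → $25.03.
sweet potato only: max(31/4, 241/19) = 12.68 servings → $6.98.
strawberries + avocado with both tight: 2.172 servings and 3.332 servings → $7.00.
strawberries + sweet potato with both tight: 1.15 servings and 7.175 servings → $5.27.
avocado + sweet potato with both targets exact would need a negative amount; discard.
So the least-cost plan costs $5.27.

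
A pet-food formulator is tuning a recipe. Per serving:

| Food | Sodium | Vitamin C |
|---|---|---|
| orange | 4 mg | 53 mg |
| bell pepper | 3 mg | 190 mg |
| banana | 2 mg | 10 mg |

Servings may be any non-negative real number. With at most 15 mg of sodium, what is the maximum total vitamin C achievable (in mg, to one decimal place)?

Vitamin C per mg sodium: bell pepper 63.33, orange 13.25, banana 5.
With no serving limits, spend the whole sodium allowance on bell pepper: 15 mg / 3 mg × 190 mg = 950.0 mg.

950.0 mg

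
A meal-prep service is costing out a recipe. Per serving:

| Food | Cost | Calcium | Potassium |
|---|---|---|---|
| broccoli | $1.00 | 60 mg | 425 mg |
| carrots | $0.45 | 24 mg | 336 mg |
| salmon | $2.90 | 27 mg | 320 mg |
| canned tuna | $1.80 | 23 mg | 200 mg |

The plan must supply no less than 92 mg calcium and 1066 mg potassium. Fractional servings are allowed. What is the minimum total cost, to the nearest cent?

$1.66

broccoli only: max(92/60, 1066/425) = 2.508 servings → $2.51.
carrots only: max(92/24, 1066/336) = 3.833 servings → $1.73.
salmon only: max(92/27, 1066/320) = 3.407 servings → $9.88.
canned tuna only: max(92/23, 1066/200) = 5.33 servings → $9.59.
broccoli + carrots with both tight: 0.5349 servings and 2.496 servings → $1.66.
broccoli + salmon with both tight: 0.08518 servings and 3.218 servings → $9.42.
broccoli + canned tuna: the both-tight solution has a negative serving — not a feasible corner.
carrots + salmon: intersection lies outside the first quadrant.
carrots + canned tuna with both tight: 2.089 servings and 1.82 servings → $4.22.
salmon + canned tuna with both tight: 3.121 servings and 0.3357 servings → $9.66.
So the least-cost plan costs $1.66.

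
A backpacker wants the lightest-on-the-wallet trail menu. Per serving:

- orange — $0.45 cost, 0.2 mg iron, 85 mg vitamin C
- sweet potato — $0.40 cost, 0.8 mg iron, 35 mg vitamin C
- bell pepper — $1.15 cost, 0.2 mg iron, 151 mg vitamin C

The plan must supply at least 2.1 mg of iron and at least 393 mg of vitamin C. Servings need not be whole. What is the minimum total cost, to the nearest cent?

$2.43

orange only: max(2.1/0.2, 393/85) = 10.5 servings → $4.72.
sweet potato only: max(2.1/0.8, 393/35) = 11.23 servings → $4.49.
bell pepper only: max(2.1/0.2, 393/151) = 10.5 servings → $12.07.
orange + sweet potato with both tight: 3.949 servings and 1.638 servings → $2.43.
orange + bell pepper: the both-tight solution has a negative serving — not a feasible corner.
sweet potato + bell pepper with both tight: 2.096 servings and 2.117 servings → $3.27.
The minimum over all feasible corners is $2.43.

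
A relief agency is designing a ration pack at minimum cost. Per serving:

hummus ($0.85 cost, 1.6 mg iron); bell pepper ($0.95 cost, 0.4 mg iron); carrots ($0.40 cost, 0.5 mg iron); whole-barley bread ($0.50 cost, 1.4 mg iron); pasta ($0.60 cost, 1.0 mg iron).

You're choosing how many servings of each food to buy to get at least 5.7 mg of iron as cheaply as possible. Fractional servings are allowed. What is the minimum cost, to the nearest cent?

Cost per mg of iron: whole-barley bread $0.3571, hummus $0.5312, pasta $0.6000, carrots $0.8000, bell pepper $2.3750.
With no serving limits, use only whole-barley bread: 5.7 mg / 1.4 mg = 4.071 servings × $0.50 = $2.04.

$2.04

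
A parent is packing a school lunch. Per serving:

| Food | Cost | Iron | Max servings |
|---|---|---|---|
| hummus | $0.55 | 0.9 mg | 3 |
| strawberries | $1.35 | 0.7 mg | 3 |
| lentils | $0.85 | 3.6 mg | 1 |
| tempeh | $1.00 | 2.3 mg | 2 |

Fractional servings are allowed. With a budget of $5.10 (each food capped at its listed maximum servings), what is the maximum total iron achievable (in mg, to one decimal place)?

11.2 mg

Iron per dollar: lentils 4.235, tempeh 2.3, hummus 1.636, strawberries 0.5185.
Take 1 serving of lentils: spends $0.85, +3.6 mg iron (running total 3.6 mg).
Take 2 servings of tempeh: spends $2.00, +4.6 mg iron (running total 8.2 mg).
Take 3 servings of hummus: spends $1.65, +2.7 mg iron (running total 10.9 mg).
Take 0.4444 servings of strawberries: spends $0.60, +0.3 mg iron (running total 11.2 mg).
Filling greedily by iron-per-dollar is optimal for one linear limit, giving 11.2 mg.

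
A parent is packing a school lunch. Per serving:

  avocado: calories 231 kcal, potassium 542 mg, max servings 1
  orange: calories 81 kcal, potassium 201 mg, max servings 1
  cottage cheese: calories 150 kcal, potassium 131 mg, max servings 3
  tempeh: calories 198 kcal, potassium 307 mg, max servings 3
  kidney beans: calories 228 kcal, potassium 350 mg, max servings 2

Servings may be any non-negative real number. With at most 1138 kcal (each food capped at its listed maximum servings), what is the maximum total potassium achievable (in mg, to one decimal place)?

Potassium per kcal: orange 2.481, avocado 2.346, tempeh 1.551, kidney beans 1.535, cottage cheese 0.8733.
Take 1 serving of orange: uses 81 kcal, +201.0 mg potassium (running total 201.0 mg).
Take 1 serving of avocado: uses 231 kcal, +542.0 mg potassium (running total 743.0 mg).
Take 3 servings of tempeh: uses 594 kcal, +921.0 mg potassium (running total 1664.0 mg).
Take 1.018 servings of kidney beans: uses 232 kcal, +356.1 mg potassium (running total 2020.1 mg).
Filling greedily by potassium-per-kcal is optimal for one linear limit, giving 2020.1 mg.

2020.1 mg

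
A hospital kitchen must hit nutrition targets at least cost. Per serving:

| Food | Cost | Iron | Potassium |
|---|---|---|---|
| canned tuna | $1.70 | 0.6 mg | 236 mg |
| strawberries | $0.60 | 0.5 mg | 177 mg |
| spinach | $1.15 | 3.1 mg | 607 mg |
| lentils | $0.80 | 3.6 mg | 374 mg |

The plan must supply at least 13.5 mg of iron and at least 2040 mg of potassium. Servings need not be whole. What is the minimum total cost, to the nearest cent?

An LP optimum is at a vertex; with two nutrient constraints at most two foods are used. Check each candidate.
canned tuna only: max(13.5/0.6, 2040/236) = 22.5 servings → $38.25.
strawberries only: max(13.5/0.5, 2040/177) = 27 servings → $16.20.
spinach only: max(13.5/3.1, 2040/607) = 4.355 servings → $5.01.
lentils only: max(13.5/3.6, 2040/374) = 5.455 servings → $4.36.
canned tuna + strawberries with both targets exact would need a negative amount; discard.
canned tuna + spinach with both targets exact would need a negative amount; discard.
canned tuna + lentils with both tight: 3.671 servings and 3.138 servings → $8.75.
strawberries + spinach: intersection lies outside the first quadrant.
strawberries + lentils with both tight: 5.098 servings and 3.042 servings → $5.49.
spinach + lentils with both tight: 2.237 servings and 1.823 servings → $4.03.
So the least-cost plan costs $4.03.

$4.03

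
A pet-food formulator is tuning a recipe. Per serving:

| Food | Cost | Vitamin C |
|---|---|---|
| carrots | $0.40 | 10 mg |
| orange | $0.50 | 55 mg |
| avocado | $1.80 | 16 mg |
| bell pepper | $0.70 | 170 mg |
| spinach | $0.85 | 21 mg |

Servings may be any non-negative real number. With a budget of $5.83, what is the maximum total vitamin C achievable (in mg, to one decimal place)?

Vitamin C per dollar: bell pepper 242.9, orange 110, carrots 25, spinach 24.71, avocado 8.889.
With no serving limits, spend the whole cost allowance on bell pepper: $5.83 / $0.70 × 170 mg = 1415.9 mg.

1415.9 mg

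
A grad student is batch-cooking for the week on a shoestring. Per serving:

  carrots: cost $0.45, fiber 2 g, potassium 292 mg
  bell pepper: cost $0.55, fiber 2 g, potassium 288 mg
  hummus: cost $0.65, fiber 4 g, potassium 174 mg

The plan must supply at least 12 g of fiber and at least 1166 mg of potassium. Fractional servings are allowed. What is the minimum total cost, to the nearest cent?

$2.34

An LP optimum is at a vertex; with two nutrient constraints at most two foods are used. Check each candidate.
carrots only: max(12/2, 1166/292) = 6 servings → $2.70.
bell pepper only: max(12/2, 1166/288) = 6 servings → $3.30.
hummus only: max(12/4, 1166/174) = 6.701 servings → $4.36.
carrots + bell pepper: intersection lies outside the first quadrant.
carrots + hummus with both tight: 3.141 servings and 1.429 servings → $2.34.
bell pepper + hummus with both tight: 3.204 servings and 1.398 servings → $2.67.
The minimum over all feasible corners is $2.34.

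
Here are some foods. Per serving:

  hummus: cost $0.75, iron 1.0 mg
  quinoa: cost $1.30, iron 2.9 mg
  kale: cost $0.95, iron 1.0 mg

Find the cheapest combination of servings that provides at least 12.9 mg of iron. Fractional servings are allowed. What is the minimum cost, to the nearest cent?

$5.78

Cost per mg of iron: quinoa $0.4483, hummus $0.7500, kale $0.9500.
With no serving limits, use only quinoa: 12.9 mg / 2.9 mg = 4.448 servings × $1.30 = $5.78.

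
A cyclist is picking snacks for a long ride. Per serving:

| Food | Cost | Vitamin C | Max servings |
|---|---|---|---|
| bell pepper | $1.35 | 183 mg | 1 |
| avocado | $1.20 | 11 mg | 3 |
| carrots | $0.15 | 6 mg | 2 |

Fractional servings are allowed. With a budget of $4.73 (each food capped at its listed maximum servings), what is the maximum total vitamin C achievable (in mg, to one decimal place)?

223.2 mg

Vitamin C per dollar: bell pepper 135.6, carrots 40, avocado 9.167.
Take 1 serving of bell pepper: spends $1.35, +183.0 mg vitamin C (running total 183.0 mg).
Take 2 servings of carrots: spends $0.30, +12.0 mg vitamin C (running total 195.0 mg).
Take 2.567 servings of avocado: spends $3.08, +28.2 mg vitamin C (running total 223.2 mg).
Greedy by best ratio exhausts the cost allowance optimally: 223.2 mg.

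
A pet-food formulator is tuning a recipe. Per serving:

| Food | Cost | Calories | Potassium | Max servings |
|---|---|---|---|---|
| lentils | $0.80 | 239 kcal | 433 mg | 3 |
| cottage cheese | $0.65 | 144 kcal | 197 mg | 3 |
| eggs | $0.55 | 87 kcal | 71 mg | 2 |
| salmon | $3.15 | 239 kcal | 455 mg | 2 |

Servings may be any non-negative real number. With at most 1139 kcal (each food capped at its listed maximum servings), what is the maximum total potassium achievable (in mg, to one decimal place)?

Potassium per kcal: salmon 1.904, lentils 1.812, cottage cheese 1.368, eggs 0.8161.
Take 2 servings of salmon: uses 478 kcal, +910.0 mg potassium (running total 910.0 mg).
Take 2.766 servings of lentils: uses 661 kcal, +1197.5 mg potassium (running total 2107.5 mg).
Filling greedily by potassium-per-kcal is optimal for one linear limit, giving 2107.5 mg.

2107.5 mg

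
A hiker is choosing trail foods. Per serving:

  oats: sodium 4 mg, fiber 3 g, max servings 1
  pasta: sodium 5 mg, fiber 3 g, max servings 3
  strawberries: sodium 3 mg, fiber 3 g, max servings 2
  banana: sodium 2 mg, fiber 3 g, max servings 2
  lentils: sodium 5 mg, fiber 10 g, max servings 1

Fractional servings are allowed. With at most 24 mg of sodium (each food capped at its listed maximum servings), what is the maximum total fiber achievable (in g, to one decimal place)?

28.0 g

Fiber per mg sodium: lentils 2, banana 1.5, strawberries 1, oats 0.75, pasta 0.6.
Take 1 serving of lentils: uses 5 mg sodium, +10.0 g fiber (running total 10.0 g).
Take 2 servings of banana: uses 4 mg sodium, +6.0 g fiber (running total 16.0 g).
Take 2 servings of strawberries: uses 6 mg sodium, +6.0 g fiber (running total 22.0 g).
Take 1 serving of oats: uses 4 mg sodium, +3.0 g fiber (running total 25.0 g).
Take 1 serving of pasta: uses 5 mg sodium, +3.0 g fiber (running total 28.0 g).
Filling greedily by fiber-per-mg sodium is optimal for one linear limit, giving 28.0 g.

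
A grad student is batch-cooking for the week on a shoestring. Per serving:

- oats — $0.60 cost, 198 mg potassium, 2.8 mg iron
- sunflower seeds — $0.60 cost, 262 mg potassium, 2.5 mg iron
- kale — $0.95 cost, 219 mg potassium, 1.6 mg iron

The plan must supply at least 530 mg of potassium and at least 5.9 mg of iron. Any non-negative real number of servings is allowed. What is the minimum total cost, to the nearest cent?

This is a tiny linear program; its minimum lies at a vertex of the feasible set. List the vertices and price them.
oats only: max(530/198, 5.9/2.8) = 2.677 servings → $1.61.
sunflower seeds only: max(530/262, 5.9/2.5) = 2.36 servings → $1.42.
kale only: max(530/219, 5.9/1.6) = 3.688 servings → $3.50.
oats + sunflower seeds with both tight: 0.9254 servings and 1.324 servings → $1.35.
oats + kale with both tight: 1.498 servings and 1.065 servings → $1.91.
sunflower seeds + kale: intersection lies outside the first quadrant.
The minimum over all feasible corners is $1.35.

$1.35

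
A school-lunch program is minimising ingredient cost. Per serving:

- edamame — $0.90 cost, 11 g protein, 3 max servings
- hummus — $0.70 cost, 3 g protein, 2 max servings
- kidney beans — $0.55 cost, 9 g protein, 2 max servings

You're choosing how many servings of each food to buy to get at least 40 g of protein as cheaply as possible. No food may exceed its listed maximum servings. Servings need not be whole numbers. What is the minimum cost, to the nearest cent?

$2.90

Cost per g of protein: kidney beans $0.0611, edamame $0.0818, hummus $0.2333.
Take 2 servings of kidney beans: +18.0 g protein for $1.10 (total $1.10, still need 22.0 g).
Take 2 servings of edamame: +22.0 g protein for $1.80 (total $2.90, still need 0.0 g).
Greedy by cheapest-per-g is optimal for a single linear constraint, so the minimum cost is $2.90.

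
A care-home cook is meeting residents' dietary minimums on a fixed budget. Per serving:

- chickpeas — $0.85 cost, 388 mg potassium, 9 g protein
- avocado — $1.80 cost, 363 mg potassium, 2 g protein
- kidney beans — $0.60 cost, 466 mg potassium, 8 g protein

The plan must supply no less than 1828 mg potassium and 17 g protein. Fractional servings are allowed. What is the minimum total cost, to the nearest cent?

$2.35

For a min-cost LP with two ≥-constraints, a basic feasible solution has at most two positive variables.
chickpeas only: max(1828/388, 17/9) = 4.711 servings → $4.00.
avocado only: max(1828/363, 17/2) = 8.5 servings → $15.30.
kidney beans only: max(1828/466, 17/8) = 3.923 servings → $2.35.
chickpeas + avocado with both tight: 1.01 servings and 3.957 servings → $7.98.
chickpeas + kidney beans with both targets exact would need a negative amount; discard.
avocado + kidney beans with both tight: 3.399 servings and 1.275 servings → $6.88.
The minimum over all feasible corners is $2.35.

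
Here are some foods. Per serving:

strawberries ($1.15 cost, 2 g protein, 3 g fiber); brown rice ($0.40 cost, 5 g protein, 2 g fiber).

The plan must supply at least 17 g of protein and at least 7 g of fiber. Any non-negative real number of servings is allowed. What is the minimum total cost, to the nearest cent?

The cheapest plan sits at a corner of the feasible region — with two constraints it uses at most two foods.
strawberries only: max(17/2, 7/3) = 8.5 servings → $9.78.
brown rice only: max(17/5, 7/2) = 3.5 servings → $1.40.
strawberries + brown rice with both tight: 0.09091 servings and 3.364 servings → $1.45.
So the least-cost plan costs $1.40.

$1.40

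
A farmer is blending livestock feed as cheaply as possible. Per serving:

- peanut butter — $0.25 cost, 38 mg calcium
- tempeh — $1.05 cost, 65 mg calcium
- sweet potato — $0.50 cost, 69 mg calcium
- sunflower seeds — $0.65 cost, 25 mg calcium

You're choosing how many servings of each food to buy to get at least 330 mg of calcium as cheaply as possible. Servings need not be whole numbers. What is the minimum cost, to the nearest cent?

$2.17

Cost per mg of calcium: peanut butter $0.0066, sweet potato $0.0072, tempeh $0.0162, sunflower seeds $0.0260.
With no serving limits, use only peanut butter: 330 mg / 38 mg = 8.684 servings × $0.25 = $2.17.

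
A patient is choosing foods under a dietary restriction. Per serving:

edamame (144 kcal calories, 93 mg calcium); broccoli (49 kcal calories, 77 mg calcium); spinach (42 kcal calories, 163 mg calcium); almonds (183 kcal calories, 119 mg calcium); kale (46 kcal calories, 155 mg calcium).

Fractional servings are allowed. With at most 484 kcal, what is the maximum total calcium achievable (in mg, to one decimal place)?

Calcium per kcal: spinach 3.881, kale 3.37, broccoli 1.571, almonds 0.6503, edamame 0.6458.
With no serving limits, spend the whole calories allowance on spinach: 484 kcal / 42 kcal × 163 mg = 1878.4 mg.

1878.4 mg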